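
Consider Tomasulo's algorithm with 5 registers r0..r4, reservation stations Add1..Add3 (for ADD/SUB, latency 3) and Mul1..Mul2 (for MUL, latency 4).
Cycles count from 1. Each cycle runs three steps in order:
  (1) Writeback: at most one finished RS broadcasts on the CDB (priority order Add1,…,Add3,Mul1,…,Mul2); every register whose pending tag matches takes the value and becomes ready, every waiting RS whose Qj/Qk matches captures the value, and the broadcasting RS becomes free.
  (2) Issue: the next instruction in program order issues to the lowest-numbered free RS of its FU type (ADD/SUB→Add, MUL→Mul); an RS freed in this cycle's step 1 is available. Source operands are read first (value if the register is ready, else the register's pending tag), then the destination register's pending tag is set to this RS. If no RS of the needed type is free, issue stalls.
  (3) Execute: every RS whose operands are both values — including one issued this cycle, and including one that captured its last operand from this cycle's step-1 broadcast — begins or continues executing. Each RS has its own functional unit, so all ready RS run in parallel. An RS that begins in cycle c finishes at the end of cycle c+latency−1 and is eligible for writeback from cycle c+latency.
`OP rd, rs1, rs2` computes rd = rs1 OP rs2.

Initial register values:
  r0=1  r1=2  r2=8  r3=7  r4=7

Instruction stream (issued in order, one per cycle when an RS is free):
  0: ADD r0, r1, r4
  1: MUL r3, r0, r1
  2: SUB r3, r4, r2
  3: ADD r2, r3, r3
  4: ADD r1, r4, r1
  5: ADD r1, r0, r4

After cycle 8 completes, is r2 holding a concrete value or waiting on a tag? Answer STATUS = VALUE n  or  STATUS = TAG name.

c1: issue ADD r0<-Add1 | r0:Add1,r1:2,r2:8,r3:7,r4:7
c2: issue MUL r3<-Mul1 | r0:Add1,r1:2,r2:8,r3:Mul1,r4:7
c3: issue SUB r3<-Add2 | r0:Add1,r1:2,r2:8,r3:Add2,r4:7
c4: CDB Add1=9; issue ADD r2<-Add1 | r0:9,r1:2,r2:Add1,r3:Add2,r4:7
c5: issue ADD r1<-Add3 | r0:9,r1:Add3,r2:Add1,r3:Add2,r4:7
c6: CDB Add2=-1; issue ADD r1<-Add2 | r0:9,r1:Add2,r2:Add1,r3:-1,r4:7
c7: - | r0:9,r1:Add2,r2:Add1,r3:-1,r4:7
c8: CDB Add3=9 | r0:9,r1:Add2,r2:Add1,r3:-1,r4:7

STATUS = TAG Add1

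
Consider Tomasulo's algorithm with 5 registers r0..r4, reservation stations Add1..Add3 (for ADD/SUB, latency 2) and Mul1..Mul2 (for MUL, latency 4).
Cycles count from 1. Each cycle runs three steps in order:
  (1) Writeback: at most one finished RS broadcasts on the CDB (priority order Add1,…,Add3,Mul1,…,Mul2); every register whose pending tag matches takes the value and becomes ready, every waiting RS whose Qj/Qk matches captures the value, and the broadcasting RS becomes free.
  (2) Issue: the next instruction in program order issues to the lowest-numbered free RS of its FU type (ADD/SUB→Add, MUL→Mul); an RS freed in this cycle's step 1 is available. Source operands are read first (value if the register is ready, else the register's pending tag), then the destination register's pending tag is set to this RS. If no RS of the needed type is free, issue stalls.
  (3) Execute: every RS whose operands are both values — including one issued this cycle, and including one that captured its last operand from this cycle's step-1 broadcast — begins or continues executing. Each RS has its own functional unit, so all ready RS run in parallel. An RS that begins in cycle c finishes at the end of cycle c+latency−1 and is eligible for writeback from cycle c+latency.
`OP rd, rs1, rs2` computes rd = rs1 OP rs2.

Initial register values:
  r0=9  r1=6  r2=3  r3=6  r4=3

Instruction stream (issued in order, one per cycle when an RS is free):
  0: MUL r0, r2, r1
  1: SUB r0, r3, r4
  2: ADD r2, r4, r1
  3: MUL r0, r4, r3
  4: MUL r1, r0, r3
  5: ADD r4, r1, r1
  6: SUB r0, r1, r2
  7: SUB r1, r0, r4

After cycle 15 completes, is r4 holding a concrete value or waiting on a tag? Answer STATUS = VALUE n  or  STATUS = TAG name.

STATUS = VALUE 216

c1: issue MUL r0<-Mul1 | r0:Mul1,r1:6,r2:3,r3:6,r4:3
c2: issue SUB r0<-Add1 | r0:Add1,r1:6,r2:3,r3:6,r4:3
c3: issue ADD r2<-Add2 | r0:Add1,r1:6,r2:Add2,r3:6,r4:3
c4: CDB Add1=3; issue MUL r0<-Mul2 | r0:Mul2,r1:6,r2:Add2,r3:6,r4:3
c5: CDB Add2=9; stall | r0:Mul2,r1:6,r2:9,r3:6,r4:3
c6: CDB Mul1=18; issue MUL r1<-Mul1 | r0:Mul2,r1:Mul1,r2:9,r3:6,r4:3
c7: issue ADD r4<-Add1 | r0:Mul2,r1:Mul1,r2:9,r3:6,r4:Add1
c8: CDB Mul2=18; issue SUB r0<-Add2 | r0:Add2,r1:Mul1,r2:9,r3:6,r4:Add1
c9: issue SUB r1<-Add3 | r0:Add2,r1:Add3,r2:9,r3:6,r4:Add1
c10: - | r0:Add2,r1:Add3,r2:9,r3:6,r4:Add1
c11: - | r0:Add2,r1:Add3,r2:9,r3:6,r4:Add1
c12: CDB Mul1=108 | r0:Add2,r1:Add3,r2:9,r3:6,r4:Add1
c13: - | r0:Add2,r1:Add3,r2:9,r3:6,r4:Add1
c14: CDB Add1=216 | r0:Add2,r1:Add3,r2:9,r3:6,r4:216
c15: CDB Add2=99 | r0:99,r1:Add3,r2:9,r3:6,r4:216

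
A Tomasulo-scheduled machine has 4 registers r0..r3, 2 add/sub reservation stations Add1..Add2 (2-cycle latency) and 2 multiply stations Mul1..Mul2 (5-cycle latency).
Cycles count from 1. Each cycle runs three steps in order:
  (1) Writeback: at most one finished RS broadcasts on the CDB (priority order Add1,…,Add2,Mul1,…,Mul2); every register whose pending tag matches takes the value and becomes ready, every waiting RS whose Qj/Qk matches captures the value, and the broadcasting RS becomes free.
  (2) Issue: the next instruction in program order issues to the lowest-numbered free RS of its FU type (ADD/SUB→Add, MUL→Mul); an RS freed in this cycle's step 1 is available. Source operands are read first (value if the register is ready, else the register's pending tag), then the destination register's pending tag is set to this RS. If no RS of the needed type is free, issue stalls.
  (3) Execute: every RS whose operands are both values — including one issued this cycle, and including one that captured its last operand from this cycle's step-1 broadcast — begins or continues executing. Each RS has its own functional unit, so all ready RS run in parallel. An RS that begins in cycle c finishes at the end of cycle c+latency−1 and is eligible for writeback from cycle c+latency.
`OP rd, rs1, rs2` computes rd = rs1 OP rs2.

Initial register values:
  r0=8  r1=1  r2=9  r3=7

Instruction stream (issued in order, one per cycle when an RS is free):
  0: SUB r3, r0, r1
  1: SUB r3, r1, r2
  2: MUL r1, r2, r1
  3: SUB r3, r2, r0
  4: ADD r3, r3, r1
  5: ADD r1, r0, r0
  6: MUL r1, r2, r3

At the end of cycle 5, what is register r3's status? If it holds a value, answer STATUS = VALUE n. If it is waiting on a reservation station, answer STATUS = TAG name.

STATUS = TAG Add2

  c1: issue SUB r3<-Add1  regs: r0:8,r1:1,r2:9,r3:Add1
  c2: issue SUB r3<-Add2  regs: r0:8,r1:1,r2:9,r3:Add2
  c3: CDB Add1=7; issue MUL r1<-Mul1  regs: r0:8,r1:Mul1,r2:9,r3:Add2
  c4: CDB Add2=-8; issue SUB r3<-Add1  regs: r0:8,r1:Mul1,r2:9,r3:Add1
  c5: issue ADD r3<-Add2  regs: r0:8,r1:Mul1,r2:9,r3:Add2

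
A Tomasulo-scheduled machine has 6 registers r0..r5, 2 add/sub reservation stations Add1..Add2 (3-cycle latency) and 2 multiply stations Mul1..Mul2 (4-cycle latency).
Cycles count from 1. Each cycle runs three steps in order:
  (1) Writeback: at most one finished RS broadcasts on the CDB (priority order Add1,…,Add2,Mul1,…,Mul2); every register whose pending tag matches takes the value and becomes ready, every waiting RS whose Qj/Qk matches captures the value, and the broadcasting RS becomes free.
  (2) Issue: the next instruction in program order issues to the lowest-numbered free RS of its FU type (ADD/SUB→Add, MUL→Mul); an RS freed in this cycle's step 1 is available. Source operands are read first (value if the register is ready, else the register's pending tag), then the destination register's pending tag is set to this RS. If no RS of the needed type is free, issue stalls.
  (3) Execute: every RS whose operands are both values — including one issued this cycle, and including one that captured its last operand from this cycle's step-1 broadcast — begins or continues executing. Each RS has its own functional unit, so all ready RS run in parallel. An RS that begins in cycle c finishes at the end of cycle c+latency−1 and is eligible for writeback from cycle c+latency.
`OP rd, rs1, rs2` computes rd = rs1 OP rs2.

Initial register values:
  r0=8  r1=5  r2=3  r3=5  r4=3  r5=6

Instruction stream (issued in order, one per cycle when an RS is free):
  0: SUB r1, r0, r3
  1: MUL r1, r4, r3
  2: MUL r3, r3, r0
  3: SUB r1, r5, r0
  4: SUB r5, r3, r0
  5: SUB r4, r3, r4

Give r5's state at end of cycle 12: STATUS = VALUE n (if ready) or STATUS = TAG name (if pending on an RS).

  c1: issue SUB r1<-Add1  regs: r0:8,r1:Add1,r2:3,r3:5,r4:3,r5:6
  c2: issue MUL r1<-Mul1  regs: r0:8,r1:Mul1,r2:3,r3:5,r4:3,r5:6
  c3: issue MUL r3<-Mul2  regs: r0:8,r1:Mul1,r2:3,r3:Mul2,r4:3,r5:6
  c4: CDB Add1=3; issue SUB r1<-Add1  regs: r0:8,r1:Add1,r2:3,r3:Mul2,r4:3,r5:6
  c5: issue SUB r5<-Add2  regs: r0:8,r1:Add1,r2:3,r3:Mul2,r4:3,r5:Add2
  c6: CDB Mul1=15; stall  regs: r0:8,r1:Add1,r2:3,r3:Mul2,r4:3,r5:Add2
  c7: CDB Add1=-2; issue SUB r4<-Add1  regs: r0:8,r1:-2,r2:3,r3:Mul2,r4:Add1,r5:Add2
  c8: CDB Mul2=40  regs: r0:8,r1:-2,r2:3,r3:40,r4:Add1,r5:Add2
  c9: -  regs: r0:8,r1:-2,r2:3,r3:40,r4:Add1,r5:Add2
  c10: -  regs: r0:8,r1:-2,r2:3,r3:40,r4:Add1,r5:Add2
  c11: CDB Add1=37  regs: r0:8,r1:-2,r2:3,r3:40,r4:37,r5:Add2
  c12: CDB Add2=32  regs: r0:8,r1:-2,r2:3,r3:40,r4:37,r5:32

STATUS = VALUE 32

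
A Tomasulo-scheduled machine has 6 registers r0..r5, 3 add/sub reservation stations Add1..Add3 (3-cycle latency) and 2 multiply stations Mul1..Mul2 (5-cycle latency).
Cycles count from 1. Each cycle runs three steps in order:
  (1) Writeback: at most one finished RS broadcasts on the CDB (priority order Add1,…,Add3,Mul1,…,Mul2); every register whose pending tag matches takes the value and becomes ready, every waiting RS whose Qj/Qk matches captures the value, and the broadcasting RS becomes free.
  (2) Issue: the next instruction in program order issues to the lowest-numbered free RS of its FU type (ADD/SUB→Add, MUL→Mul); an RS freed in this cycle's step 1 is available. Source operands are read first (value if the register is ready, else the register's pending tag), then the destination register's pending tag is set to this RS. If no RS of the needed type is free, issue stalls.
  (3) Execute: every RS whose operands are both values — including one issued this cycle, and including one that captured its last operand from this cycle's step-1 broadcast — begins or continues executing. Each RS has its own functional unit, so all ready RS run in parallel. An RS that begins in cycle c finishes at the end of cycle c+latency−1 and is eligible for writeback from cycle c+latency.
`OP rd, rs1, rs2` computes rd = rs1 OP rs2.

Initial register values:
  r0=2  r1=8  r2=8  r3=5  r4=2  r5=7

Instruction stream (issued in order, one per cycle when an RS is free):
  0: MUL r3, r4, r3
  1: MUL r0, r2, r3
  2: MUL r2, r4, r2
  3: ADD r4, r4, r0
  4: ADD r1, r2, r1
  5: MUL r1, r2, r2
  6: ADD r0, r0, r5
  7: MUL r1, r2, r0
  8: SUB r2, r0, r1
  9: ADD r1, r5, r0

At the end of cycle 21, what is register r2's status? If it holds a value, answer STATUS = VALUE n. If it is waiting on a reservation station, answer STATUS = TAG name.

STATUS = TAG Add2

  c1: issue MUL r3<-Mul1  regs: r0:2,r1:8,r2:8,r3:Mul1,r4:2,r5:7
  c2: issue MUL r0<-Mul2  regs: r0:Mul2,r1:8,r2:8,r3:Mul1,r4:2,r5:7
  c3: stall  regs: r0:Mul2,r1:8,r2:8,r3:Mul1,r4:2,r5:7
  c4: stall  regs: r0:Mul2,r1:8,r2:8,r3:Mul1,r4:2,r5:7
  c5: stall  regs: r0:Mul2,r1:8,r2:8,r3:Mul1,r4:2,r5:7
  c6: CDB Mul1=10; issue MUL r2<-Mul1  regs: r0:Mul2,r1:8,r2:Mul1,r3:10,r4:2,r5:7
  c7: issue ADD r4<-Add1  regs: r0:Mul2,r1:8,r2:Mul1,r3:10,r4:Add1,r5:7
  c8: issue ADD r1<-Add2  regs: r0:Mul2,r1:Add2,r2:Mul1,r3:10,r4:Add1,r5:7
  c9: stall  regs: r0:Mul2,r1:Add2,r2:Mul1,r3:10,r4:Add1,r5:7
  c10: stall  regs: r0:Mul2,r1:Add2,r2:Mul1,r3:10,r4:Add1,r5:7
  c11: CDB Mul1=16; issue MUL r1<-Mul1  regs: r0:Mul2,r1:Mul1,r2:16,r3:10,r4:Add1,r5:7
  c12: CDB Mul2=80; issue ADD r0<-Add3  regs: r0:Add3,r1:Mul1,r2:16,r3:10,r4:Add1,r5:7
  c13: issue MUL r1<-Mul2  regs: r0:Add3,r1:Mul2,r2:16,r3:10,r4:Add1,r5:7
  c14: CDB Add2=24; issue SUB r2<-Add2  regs: r0:Add3,r1:Mul2,r2:Add2,r3:10,r4:Add1,r5:7
  c15: CDB Add1=82; issue ADD r1<-Add1  regs: r0:Add3,r1:Add1,r2:Add2,r3:10,r4:82,r5:7
  c16: CDB Add3=87  regs: r0:87,r1:Add1,r2:Add2,r3:10,r4:82,r5:7
  c17: CDB Mul1=256  regs: r0:87,r1:Add1,r2:Add2,r3:10,r4:82,r5:7
  c18: -  regs: r0:87,r1:Add1,r2:Add2,r3:10,r4:82,r5:7
  c19: CDB Add1=94  regs: r0:87,r1:94,r2:Add2,r3:10,r4:82,r5:7
  c20: -  regs: r0:87,r1:94,r2:Add2,r3:10,r4:82,r5:7
  c21: CDB Mul2=1392  regs: r0:87,r1:94,r2:Add2,r3:10,r4:82,r5:7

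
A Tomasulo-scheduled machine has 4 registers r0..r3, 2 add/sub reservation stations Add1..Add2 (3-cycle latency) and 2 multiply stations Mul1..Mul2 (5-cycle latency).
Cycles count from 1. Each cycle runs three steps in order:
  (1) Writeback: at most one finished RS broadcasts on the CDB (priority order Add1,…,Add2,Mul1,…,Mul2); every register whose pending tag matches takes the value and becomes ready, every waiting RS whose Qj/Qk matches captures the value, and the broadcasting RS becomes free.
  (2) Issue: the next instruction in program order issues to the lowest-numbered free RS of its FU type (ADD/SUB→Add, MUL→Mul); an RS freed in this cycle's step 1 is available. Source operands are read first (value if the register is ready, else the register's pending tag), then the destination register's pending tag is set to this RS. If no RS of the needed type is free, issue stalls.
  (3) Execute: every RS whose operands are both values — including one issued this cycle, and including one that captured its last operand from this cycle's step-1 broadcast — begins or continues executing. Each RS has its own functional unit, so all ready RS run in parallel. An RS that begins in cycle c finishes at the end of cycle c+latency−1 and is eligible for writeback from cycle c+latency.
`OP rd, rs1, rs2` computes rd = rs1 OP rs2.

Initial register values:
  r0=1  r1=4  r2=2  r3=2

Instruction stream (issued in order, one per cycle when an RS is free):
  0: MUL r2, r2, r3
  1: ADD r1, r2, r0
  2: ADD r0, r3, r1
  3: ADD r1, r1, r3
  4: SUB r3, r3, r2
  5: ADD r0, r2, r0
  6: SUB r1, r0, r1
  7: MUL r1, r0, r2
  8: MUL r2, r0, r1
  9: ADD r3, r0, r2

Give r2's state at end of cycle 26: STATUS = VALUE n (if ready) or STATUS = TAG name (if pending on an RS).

  c1: issue MUL r2<-Mul1  regs: r0:1,r1:4,r2:Mul1,r3:2
  c2: issue ADD r1<-Add1  regs: r0:1,r1:Add1,r2:Mul1,r3:2
  c3: issue ADD r0<-Add2  regs: r0:Add2,r1:Add1,r2:Mul1,r3:2
  c4: stall  regs: r0:Add2,r1:Add1,r2:Mul1,r3:2
  c5: stall  regs: r0:Add2,r1:Add1,r2:Mul1,r3:2
  c6: CDB Mul1=4; stall  regs: r0:Add2,r1:Add1,r2:4,r3:2
  c7: stall  regs: r0:Add2,r1:Add1,r2:4,r3:2
  c8: stall  regs: r0:Add2,r1:Add1,r2:4,r3:2
  c9: CDB Add1=5; issue ADD r1<-Add1  regs: r0:Add2,r1:Add1,r2:4,r3:2
  c10: stall  regs: r0:Add2,r1:Add1,r2:4,r3:2
  c11: stall  regs: r0:Add2,r1:Add1,r2:4,r3:2
  c12: CDB Add1=7; issue SUB r3<-Add1  regs: r0:Add2,r1:7,r2:4,r3:Add1
  c13: CDB Add2=7; issue ADD r0<-Add2  regs: r0:Add2,r1:7,r2:4,r3:Add1
  c14: stall  regs: r0:Add2,r1:7,r2:4,r3:Add1
  c15: CDB Add1=-2; issue SUB r1<-Add1  regs: r0:Add2,r1:Add1,r2:4,r3:-2
  c16: CDB Add2=11; issue MUL r1<-Mul1  regs: r0:11,r1:Mul1,r2:4,r3:-2
  c17: issue MUL r2<-Mul2  regs: r0:11,r1:Mul1,r2:Mul2,r3:-2
  c18: issue ADD r3<-Add2  regs: r0:11,r1:Mul1,r2:Mul2,r3:Add2
  c19: CDB Add1=4  regs: r0:11,r1:Mul1,r2:Mul2,r3:Add2
  c20: -  regs: r0:11,r1:Mul1,r2:Mul2,r3:Add2
  c21: CDB Mul1=44  regs: r0:11,r1:44,r2:Mul2,r3:Add2
  c22: -  regs: r0:11,r1:44,r2:Mul2,r3:Add2
  c23: -  regs: r0:11,r1:44,r2:Mul2,r3:Add2
  c24: -  regs: r0:11,r1:44,r2:Mul2,r3:Add2
  c25: -  regs: r0:11,r1:44,r2:Mul2,r3:Add2
  c26: CDB Mul2=484  regs: r0:11,r1:44,r2:484,r3:Add2

STATUS = VALUE 484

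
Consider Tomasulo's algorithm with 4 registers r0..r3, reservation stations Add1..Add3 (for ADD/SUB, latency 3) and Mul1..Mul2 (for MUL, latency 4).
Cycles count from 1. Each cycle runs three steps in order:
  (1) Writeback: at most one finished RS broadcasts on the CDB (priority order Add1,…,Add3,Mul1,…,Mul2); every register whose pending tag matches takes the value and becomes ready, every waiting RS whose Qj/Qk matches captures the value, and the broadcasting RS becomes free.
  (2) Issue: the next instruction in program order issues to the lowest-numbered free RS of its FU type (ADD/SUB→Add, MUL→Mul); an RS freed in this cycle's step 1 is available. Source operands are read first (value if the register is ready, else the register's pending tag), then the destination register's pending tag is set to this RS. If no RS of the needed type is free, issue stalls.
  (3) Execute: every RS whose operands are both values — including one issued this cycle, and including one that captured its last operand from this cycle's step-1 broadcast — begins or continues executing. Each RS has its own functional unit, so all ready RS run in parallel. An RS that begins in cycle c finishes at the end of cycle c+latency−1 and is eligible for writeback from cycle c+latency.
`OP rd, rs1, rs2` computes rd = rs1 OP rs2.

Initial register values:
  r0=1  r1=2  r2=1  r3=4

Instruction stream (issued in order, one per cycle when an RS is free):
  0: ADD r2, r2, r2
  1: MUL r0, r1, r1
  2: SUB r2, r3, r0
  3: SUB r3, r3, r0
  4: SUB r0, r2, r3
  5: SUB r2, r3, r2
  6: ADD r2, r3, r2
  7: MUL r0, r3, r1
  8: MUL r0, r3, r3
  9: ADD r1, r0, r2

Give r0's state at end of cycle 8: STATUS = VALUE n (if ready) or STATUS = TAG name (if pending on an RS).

STATUS = TAG Add3

c1: issue ADD r2<-Add1 | r0:1,r1:2,r2:Add1,r3:4
c2: issue MUL r0<-Mul1 | r0:Mul1,r1:2,r2:Add1,r3:4
c3: issue SUB r2<-Add2 | r0:Mul1,r1:2,r2:Add2,r3:4
c4: CDB Add1=2; issue SUB r3<-Add1 | r0:Mul1,r1:2,r2:Add2,r3:Add1
c5: issue SUB r0<-Add3 | r0:Add3,r1:2,r2:Add2,r3:Add1
c6: CDB Mul1=4; stall | r0:Add3,r1:2,r2:Add2,r3:Add1
c7: stall | r0:Add3,r1:2,r2:Add2,r3:Add1
c8: stall | r0:Add3,r1:2,r2:Add2,r3:Add1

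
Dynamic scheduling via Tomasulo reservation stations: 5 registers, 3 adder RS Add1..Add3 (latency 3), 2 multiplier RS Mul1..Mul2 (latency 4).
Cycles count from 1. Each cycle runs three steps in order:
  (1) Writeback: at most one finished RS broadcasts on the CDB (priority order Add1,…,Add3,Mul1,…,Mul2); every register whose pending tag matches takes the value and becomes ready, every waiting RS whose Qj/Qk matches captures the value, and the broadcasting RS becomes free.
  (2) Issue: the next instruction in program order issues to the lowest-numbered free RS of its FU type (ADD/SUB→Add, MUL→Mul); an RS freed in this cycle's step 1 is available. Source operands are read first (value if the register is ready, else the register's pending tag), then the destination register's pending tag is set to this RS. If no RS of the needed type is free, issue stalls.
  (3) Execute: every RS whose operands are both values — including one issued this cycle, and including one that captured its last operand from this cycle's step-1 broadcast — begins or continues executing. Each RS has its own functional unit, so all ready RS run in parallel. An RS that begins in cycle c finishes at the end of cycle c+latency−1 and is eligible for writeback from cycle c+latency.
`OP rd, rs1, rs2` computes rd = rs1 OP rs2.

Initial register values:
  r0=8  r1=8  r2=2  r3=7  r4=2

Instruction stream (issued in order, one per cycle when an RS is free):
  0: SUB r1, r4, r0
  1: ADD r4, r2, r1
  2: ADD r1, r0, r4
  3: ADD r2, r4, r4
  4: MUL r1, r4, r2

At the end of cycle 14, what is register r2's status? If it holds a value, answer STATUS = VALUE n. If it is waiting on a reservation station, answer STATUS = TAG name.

cycle 1: issue SUB r1<-Add1 // r0:8,r1:Add1,r2:2,r3:7,r4:2
cycle 2: issue ADD r4<-Add2 // r0:8,r1:Add1,r2:2,r3:7,r4:Add2
cycle 3: issue ADD r1<-Add3 // r0:8,r1:Add3,r2:2,r3:7,r4:Add2
cycle 4: CDB Add1=-6; issue ADD r2<-Add1 // r0:8,r1:Add3,r2:Add1,r3:7,r4:Add2
cycle 5: issue MUL r1<-Mul1 // r0:8,r1:Mul1,r2:Add1,r3:7,r4:Add2
cycle 6: - // r0:8,r1:Mul1,r2:Add1,r3:7,r4:Add2
cycle 7: CDB Add2=-4 // r0:8,r1:Mul1,r2:Add1,r3:7,r4:-4
cycle 8: - // r0:8,r1:Mul1,r2:Add1,r3:7,r4:-4
cycle 9: - // r0:8,r1:Mul1,r2:Add1,r3:7,r4:-4
cycle 10: CDB Add1=-8 // r0:8,r1:Mul1,r2:-8,r3:7,r4:-4
cycle 11: CDB Add3=4 // r0:8,r1:Mul1,r2:-8,r3:7,r4:-4
cycle 12: - // r0:8,r1:Mul1,r2:-8,r3:7,r4:-4
cycle 13: - // r0:8,r1:Mul1,r2:-8,r3:7,r4:-4
cycle 14: CDB Mul1=32 // r0:8,r1:32,r2:-8,r3:7,r4:-4

STATUS = VALUE -8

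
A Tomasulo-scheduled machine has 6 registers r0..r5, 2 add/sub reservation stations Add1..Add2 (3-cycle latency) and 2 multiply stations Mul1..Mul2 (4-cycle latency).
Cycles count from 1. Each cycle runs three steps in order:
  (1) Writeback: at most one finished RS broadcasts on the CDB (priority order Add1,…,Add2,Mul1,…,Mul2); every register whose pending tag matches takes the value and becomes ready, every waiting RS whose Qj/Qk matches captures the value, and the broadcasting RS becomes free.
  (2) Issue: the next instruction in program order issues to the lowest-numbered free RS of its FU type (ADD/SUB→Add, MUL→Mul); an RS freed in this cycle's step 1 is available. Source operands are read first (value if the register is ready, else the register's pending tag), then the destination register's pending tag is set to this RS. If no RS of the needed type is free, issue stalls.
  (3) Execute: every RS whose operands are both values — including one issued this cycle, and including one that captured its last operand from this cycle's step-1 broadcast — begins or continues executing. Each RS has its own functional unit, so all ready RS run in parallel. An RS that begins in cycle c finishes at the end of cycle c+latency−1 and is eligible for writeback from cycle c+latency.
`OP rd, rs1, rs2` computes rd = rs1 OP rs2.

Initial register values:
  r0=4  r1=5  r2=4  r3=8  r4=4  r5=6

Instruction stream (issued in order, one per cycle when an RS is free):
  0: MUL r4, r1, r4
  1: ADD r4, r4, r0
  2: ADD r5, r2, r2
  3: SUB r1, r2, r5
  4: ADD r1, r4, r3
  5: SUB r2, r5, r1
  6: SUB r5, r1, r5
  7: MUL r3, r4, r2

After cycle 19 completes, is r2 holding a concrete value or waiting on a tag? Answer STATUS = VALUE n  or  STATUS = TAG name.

c1: issue MUL r4<-Mul1 | r0:4,r1:5,r2:4,r3:8,r4:Mul1,r5:6
c2: issue ADD r4<-Add1 | r0:4,r1:5,r2:4,r3:8,r4:Add1,r5:6
c3: issue ADD r5<-Add2 | r0:4,r1:5,r2:4,r3:8,r4:Add1,r5:Add2
c4: stall | r0:4,r1:5,r2:4,r3:8,r4:Add1,r5:Add2
c5: CDB Mul1=20; stall | r0:4,r1:5,r2:4,r3:8,r4:Add1,r5:Add2
c6: CDB Add2=8; issue SUB r1<-Add2 | r0:4,r1:Add2,r2:4,r3:8,r4:Add1,r5:8
c7: stall | r0:4,r1:Add2,r2:4,r3:8,r4:Add1,r5:8
c8: CDB Add1=24; issue ADD r1<-Add1 | r0:4,r1:Add1,r2:4,r3:8,r4:24,r5:8
c9: CDB Add2=-4; issue SUB r2<-Add2 | r0:4,r1:Add1,r2:Add2,r3:8,r4:24,r5:8
c10: stall | r0:4,r1:Add1,r2:Add2,r3:8,r4:24,r5:8
c11: CDB Add1=32; issue SUB r5<-Add1 | r0:4,r1:32,r2:Add2,r3:8,r4:24,r5:Add1
c12: issue MUL r3<-Mul1 | r0:4,r1:32,r2:Add2,r3:Mul1,r4:24,r5:Add1
c13: - | r0:4,r1:32,r2:Add2,r3:Mul1,r4:24,r5:Add1
c14: CDB Add1=24 | r0:4,r1:32,r2:Add2,r3:Mul1,r4:24,r5:24
c15: CDB Add2=-24 | r0:4,r1:32,r2:-24,r3:Mul1,r4:24,r5:24
c16: - | r0:4,r1:32,r2:-24,r3:Mul1,r4:24,r5:24
c17: - | r0:4,r1:32,r2:-24,r3:Mul1,r4:24,r5:24
c18: - | r0:4,r1:32,r2:-24,r3:Mul1,r4:24,r5:24
c19: CDB Mul1=-576 | r0:4,r1:32,r2:-24,r3:-576,r4:24,r5:24

STATUS = VALUE -24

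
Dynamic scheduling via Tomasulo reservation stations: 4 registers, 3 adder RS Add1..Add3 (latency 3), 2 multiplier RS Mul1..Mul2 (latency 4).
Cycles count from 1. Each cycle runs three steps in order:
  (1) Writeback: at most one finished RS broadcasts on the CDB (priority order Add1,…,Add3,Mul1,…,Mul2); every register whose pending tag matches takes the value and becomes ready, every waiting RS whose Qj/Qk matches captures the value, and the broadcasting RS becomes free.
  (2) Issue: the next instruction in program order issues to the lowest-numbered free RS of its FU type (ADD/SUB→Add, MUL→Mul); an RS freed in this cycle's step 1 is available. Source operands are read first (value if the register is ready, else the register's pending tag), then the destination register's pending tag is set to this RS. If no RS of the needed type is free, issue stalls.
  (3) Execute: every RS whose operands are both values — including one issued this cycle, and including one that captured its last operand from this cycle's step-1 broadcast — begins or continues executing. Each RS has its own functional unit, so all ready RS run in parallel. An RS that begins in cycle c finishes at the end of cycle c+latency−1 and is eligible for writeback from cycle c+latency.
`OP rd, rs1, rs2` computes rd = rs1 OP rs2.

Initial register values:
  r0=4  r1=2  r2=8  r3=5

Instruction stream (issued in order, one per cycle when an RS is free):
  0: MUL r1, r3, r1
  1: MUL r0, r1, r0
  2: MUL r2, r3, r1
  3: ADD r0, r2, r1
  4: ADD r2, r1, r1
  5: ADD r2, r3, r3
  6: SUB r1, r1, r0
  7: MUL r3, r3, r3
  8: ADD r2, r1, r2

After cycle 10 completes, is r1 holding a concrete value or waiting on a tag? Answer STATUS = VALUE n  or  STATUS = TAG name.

STATUS = TAG Add2

cycle 1: issue MUL r1<-Mul1 // r0:4,r1:Mul1,r2:8,r3:5
cycle 2: issue MUL r0<-Mul2 // r0:Mul2,r1:Mul1,r2:8,r3:5
cycle 3: stall // r0:Mul2,r1:Mul1,r2:8,r3:5
cycle 4: stall // r0:Mul2,r1:Mul1,r2:8,r3:5
cycle 5: CDB Mul1=10; issue MUL r2<-Mul1 // r0:Mul2,r1:10,r2:Mul1,r3:5
cycle 6: issue ADD r0<-Add1 // r0:Add1,r1:10,r2:Mul1,r3:5
cycle 7: issue ADD r2<-Add2 // r0:Add1,r1:10,r2:Add2,r3:5
cycle 8: issue ADD r2<-Add3 // r0:Add1,r1:10,r2:Add3,r3:5
cycle 9: CDB Mul1=50; stall // r0:Add1,r1:10,r2:Add3,r3:5
cycle 10: CDB Add2=20; issue SUB r1<-Add2 // r0:Add1,r1:Add2,r2:Add3,r3:5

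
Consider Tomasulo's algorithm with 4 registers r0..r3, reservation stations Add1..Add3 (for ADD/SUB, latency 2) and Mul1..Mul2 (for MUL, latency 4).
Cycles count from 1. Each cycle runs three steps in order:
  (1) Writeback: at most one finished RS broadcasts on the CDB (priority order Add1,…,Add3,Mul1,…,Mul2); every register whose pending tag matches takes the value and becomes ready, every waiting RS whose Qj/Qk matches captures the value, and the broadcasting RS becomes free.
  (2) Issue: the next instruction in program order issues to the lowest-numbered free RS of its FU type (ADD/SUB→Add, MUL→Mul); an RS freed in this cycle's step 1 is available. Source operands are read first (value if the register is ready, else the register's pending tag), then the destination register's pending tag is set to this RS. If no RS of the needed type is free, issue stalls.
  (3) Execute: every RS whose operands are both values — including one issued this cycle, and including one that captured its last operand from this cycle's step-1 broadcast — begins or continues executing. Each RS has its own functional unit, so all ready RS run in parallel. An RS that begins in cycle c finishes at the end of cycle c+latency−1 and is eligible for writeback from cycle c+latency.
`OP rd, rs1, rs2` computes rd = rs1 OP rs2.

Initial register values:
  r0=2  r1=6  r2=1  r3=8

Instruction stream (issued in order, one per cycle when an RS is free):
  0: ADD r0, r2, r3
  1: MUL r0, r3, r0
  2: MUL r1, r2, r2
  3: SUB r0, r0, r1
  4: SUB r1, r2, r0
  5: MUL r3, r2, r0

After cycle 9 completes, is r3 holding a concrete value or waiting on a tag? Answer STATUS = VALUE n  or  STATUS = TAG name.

STATUS = TAG Mul1

  c1: issue ADD r0<-Add1  regs: r0:Add1,r1:6,r2:1,r3:8
  c2: issue MUL r0<-Mul1  regs: r0:Mul1,r1:6,r2:1,r3:8
  c3: CDB Add1=9; issue MUL r1<-Mul2  regs: r0:Mul1,r1:Mul2,r2:1,r3:8
  c4: issue SUB r0<-Add1  regs: r0:Add1,r1:Mul2,r2:1,r3:8
  c5: issue SUB r1<-Add2  regs: r0:Add1,r1:Add2,r2:1,r3:8
  c6: stall  regs: r0:Add1,r1:Add2,r2:1,r3:8
  c7: CDB Mul1=72; issue MUL r3<-Mul1  regs: r0:Add1,r1:Add2,r2:1,r3:Mul1
  c8: CDB Mul2=1  regs: r0:Add1,r1:Add2,r2:1,r3:Mul1
  c9: -  regs: r0:Add1,r1:Add2,r2:1,r3:Mul1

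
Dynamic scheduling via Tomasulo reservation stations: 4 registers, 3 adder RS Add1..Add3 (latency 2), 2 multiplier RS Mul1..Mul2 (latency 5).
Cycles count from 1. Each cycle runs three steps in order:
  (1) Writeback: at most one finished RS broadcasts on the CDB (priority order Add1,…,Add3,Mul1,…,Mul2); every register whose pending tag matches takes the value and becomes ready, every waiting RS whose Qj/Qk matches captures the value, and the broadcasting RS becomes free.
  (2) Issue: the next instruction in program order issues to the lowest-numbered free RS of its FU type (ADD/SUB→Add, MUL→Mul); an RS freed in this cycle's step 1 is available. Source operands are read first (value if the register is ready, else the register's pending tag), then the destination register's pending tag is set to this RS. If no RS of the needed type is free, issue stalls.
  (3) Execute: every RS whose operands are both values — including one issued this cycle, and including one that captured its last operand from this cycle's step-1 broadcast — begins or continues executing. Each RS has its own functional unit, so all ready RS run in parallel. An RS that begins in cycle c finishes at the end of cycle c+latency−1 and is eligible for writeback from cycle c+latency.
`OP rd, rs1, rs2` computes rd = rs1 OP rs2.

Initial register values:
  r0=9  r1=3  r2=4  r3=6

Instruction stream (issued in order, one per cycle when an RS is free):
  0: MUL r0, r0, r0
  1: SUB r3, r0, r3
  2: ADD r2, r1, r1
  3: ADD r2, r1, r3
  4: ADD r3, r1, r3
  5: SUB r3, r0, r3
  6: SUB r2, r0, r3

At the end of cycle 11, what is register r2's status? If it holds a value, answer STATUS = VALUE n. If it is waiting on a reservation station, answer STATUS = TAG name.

STATUS = TAG Add2

  c1: issue MUL r0<-Mul1  regs: r0:Mul1,r1:3,r2:4,r3:6
  c2: issue SUB r3<-Add1  regs: r0:Mul1,r1:3,r2:4,r3:Add1
  c3: issue ADD r2<-Add2  regs: r0:Mul1,r1:3,r2:Add2,r3:Add1
  c4: issue ADD r2<-Add3  regs: r0:Mul1,r1:3,r2:Add3,r3:Add1
  c5: CDB Add2=6; issue ADD r3<-Add2  regs: r0:Mul1,r1:3,r2:Add3,r3:Add2
  c6: CDB Mul1=81; stall  regs: r0:81,r1:3,r2:Add3,r3:Add2
  c7: stall  regs: r0:81,r1:3,r2:Add3,r3:Add2
  c8: CDB Add1=75; issue SUB r3<-Add1  regs: r0:81,r1:3,r2:Add3,r3:Add1
  c9: stall  regs: r0:81,r1:3,r2:Add3,r3:Add1
  c10: CDB Add2=78; issue SUB r2<-Add2  regs: r0:81,r1:3,r2:Add2,r3:Add1
  c11: CDB Add3=78  regs: r0:81,r1:3,r2:Add2,r3:Add1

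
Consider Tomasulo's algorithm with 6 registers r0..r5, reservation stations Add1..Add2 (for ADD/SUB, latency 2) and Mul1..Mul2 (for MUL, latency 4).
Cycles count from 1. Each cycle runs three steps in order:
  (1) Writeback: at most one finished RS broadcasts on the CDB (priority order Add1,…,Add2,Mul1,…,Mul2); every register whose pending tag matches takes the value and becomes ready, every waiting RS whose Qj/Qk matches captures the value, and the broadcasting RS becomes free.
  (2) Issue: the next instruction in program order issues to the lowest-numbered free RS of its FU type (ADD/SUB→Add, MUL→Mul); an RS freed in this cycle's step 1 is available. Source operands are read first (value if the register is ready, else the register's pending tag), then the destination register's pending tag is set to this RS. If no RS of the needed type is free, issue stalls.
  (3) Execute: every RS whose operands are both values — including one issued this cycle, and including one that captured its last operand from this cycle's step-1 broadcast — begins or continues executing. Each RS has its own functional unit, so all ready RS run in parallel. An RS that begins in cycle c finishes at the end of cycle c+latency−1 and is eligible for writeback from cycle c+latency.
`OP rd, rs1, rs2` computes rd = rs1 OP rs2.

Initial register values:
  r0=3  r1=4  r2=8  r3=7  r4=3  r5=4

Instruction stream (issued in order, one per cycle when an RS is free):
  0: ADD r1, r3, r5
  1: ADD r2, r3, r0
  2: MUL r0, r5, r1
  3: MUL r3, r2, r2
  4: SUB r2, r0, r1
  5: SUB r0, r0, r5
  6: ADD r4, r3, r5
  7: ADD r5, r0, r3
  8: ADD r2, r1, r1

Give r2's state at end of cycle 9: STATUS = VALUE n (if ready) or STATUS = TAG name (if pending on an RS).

cycle 1: issue ADD r1<-Add1 // r0:3,r1:Add1,r2:8,r3:7,r4:3,r5:4
cycle 2: issue ADD r2<-Add2 // r0:3,r1:Add1,r2:Add2,r3:7,r4:3,r5:4
cycle 3: CDB Add1=11; issue MUL r0<-Mul1 // r0:Mul1,r1:11,r2:Add2,r3:7,r4:3,r5:4
cycle 4: CDB Add2=10; issue MUL r3<-Mul2 // r0:Mul1,r1:11,r2:10,r3:Mul2,r4:3,r5:4
cycle 5: issue SUB r2<-Add1 // r0:Mul1,r1:11,r2:Add1,r3:Mul2,r4:3,r5:4
cycle 6: issue SUB r0<-Add2 // r0:Add2,r1:11,r2:Add1,r3:Mul2,r4:3,r5:4
cycle 7: CDB Mul1=44; stall // r0:Add2,r1:11,r2:Add1,r3:Mul2,r4:3,r5:4
cycle 8: CDB Mul2=100; stall // r0:Add2,r1:11,r2:Add1,r3:100,r4:3,r5:4
cycle 9: CDB Add1=33; issue ADD r4<-Add1 // r0:Add2,r1:11,r2:33,r3:100,r4:Add1,r5:4

STATUS = VALUE 33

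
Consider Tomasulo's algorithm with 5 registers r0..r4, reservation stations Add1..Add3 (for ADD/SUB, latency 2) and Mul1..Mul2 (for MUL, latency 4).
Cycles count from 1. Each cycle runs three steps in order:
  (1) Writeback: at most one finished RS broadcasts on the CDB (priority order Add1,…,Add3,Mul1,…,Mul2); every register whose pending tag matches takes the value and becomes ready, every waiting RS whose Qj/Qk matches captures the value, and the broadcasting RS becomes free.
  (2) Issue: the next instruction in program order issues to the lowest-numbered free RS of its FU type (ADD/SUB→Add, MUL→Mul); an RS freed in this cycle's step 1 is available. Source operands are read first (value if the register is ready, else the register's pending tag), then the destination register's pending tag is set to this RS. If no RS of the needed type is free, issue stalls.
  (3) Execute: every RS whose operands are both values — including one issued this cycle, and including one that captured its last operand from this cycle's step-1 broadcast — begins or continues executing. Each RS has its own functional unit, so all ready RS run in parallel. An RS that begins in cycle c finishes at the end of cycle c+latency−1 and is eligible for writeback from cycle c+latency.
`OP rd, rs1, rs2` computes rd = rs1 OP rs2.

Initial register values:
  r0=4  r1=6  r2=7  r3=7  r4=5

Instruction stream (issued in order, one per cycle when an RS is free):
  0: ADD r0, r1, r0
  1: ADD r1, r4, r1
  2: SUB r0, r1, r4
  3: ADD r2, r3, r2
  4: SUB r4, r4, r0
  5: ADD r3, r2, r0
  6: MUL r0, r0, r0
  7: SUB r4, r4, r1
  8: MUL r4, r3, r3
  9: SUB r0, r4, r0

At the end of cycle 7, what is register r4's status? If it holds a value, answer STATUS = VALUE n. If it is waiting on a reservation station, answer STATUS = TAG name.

  c1: issue ADD r0<-Add1  regs: r0:Add1,r1:6,r2:7,r3:7,r4:5
  c2: issue ADD r1<-Add2  regs: r0:Add1,r1:Add2,r2:7,r3:7,r4:5
  c3: CDB Add1=10; issue SUB r0<-Add1  regs: r0:Add1,r1:Add2,r2:7,r3:7,r4:5
  c4: CDB Add2=11; issue ADD r2<-Add2  regs: r0:Add1,r1:11,r2:Add2,r3:7,r4:5
  c5: issue SUB r4<-Add3  regs: r0:Add1,r1:11,r2:Add2,r3:7,r4:Add3
  c6: CDB Add1=6; issue ADD r3<-Add1  regs: r0:6,r1:11,r2:Add2,r3:Add1,r4:Add3
  c7: CDB Add2=14; issue MUL r0<-Mul1  regs: r0:Mul1,r1:11,r2:14,r3:Add1,r4:Add3

STATUS = TAG Add3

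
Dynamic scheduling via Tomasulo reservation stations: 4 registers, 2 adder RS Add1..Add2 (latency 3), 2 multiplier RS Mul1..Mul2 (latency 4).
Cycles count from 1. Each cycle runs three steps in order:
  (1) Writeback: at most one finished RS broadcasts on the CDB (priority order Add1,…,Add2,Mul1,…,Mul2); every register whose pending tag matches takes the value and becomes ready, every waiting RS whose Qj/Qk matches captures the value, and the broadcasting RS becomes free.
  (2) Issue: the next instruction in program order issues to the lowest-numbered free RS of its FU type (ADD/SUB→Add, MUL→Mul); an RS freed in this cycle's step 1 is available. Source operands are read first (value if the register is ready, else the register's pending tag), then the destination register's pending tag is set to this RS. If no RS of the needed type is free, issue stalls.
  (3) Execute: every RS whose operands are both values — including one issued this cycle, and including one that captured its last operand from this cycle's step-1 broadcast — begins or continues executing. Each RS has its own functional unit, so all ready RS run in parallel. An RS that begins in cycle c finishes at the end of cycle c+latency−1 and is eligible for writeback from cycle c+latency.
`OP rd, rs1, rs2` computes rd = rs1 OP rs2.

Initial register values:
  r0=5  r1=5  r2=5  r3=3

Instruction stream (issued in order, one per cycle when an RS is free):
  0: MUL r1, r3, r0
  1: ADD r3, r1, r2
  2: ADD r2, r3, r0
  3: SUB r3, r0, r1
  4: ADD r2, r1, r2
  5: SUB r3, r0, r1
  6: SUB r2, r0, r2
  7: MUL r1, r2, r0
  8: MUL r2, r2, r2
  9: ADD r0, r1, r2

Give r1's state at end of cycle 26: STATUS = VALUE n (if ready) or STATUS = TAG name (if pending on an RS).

cycle 1: issue MUL r1<-Mul1 // r0:5,r1:Mul1,r2:5,r3:3
cycle 2: issue ADD r3<-Add1 // r0:5,r1:Mul1,r2:5,r3:Add1
cycle 3: issue ADD r2<-Add2 // r0:5,r1:Mul1,r2:Add2,r3:Add1
cycle 4: stall // r0:5,r1:Mul1,r2:Add2,r3:Add1
cycle 5: CDB Mul1=15; stall // r0:5,r1:15,r2:Add2,r3:Add1
cycle 6: stall // r0:5,r1:15,r2:Add2,r3:Add1
cycle 7: stall // r0:5,r1:15,r2:Add2,r3:Add1
cycle 8: CDB Add1=20; issue SUB r3<-Add1 // r0:5,r1:15,r2:Add2,r3:Add1
cycle 9: stall // r0:5,r1:15,r2:Add2,r3:Add1
cycle 10: stall // r0:5,r1:15,r2:Add2,r3:Add1
cycle 11: CDB Add1=-10; issue ADD r2<-Add1 // r0:5,r1:15,r2:Add1,r3:-10
cycle 12: CDB Add2=25; issue SUB r3<-Add2 // r0:5,r1:15,r2:Add1,r3:Add2
cycle 13: stall // r0:5,r1:15,r2:Add1,r3:Add2
cycle 14: stall // r0:5,r1:15,r2:Add1,r3:Add2
cycle 15: CDB Add1=40; issue SUB r2<-Add1 // r0:5,r1:15,r2:Add1,r3:Add2
cycle 16: CDB Add2=-10; issue MUL r1<-Mul1 // r0:5,r1:Mul1,r2:Add1,r3:-10
cycle 17: issue MUL r2<-Mul2 // r0:5,r1:Mul1,r2:Mul2,r3:-10
cycle 18: CDB Add1=-35; issue ADD r0<-Add1 // r0:Add1,r1:Mul1,r2:Mul2,r3:-10
cycle 19: - // r0:Add1,r1:Mul1,r2:Mul2,r3:-10
cycle 20: - // r0:Add1,r1:Mul1,r2:Mul2,r3:-10
cycle 21: - // r0:Add1,r1:Mul1,r2:Mul2,r3:-10
cycle 22: CDB Mul1=-175 // r0:Add1,r1:-175,r2:Mul2,r3:-10
cycle 23: CDB Mul2=1225 // r0:Add1,r1:-175,r2:1225,r3:-10
cycle 24: - // r0:Add1,r1:-175,r2:1225,r3:-10
cycle 25: - // r0:Add1,r1:-175,r2:1225,r3:-10
cycle 26: CDB Add1=1050 // r0:1050,r1:-175,r2:1225,r3:-10

STATUS = VALUE -175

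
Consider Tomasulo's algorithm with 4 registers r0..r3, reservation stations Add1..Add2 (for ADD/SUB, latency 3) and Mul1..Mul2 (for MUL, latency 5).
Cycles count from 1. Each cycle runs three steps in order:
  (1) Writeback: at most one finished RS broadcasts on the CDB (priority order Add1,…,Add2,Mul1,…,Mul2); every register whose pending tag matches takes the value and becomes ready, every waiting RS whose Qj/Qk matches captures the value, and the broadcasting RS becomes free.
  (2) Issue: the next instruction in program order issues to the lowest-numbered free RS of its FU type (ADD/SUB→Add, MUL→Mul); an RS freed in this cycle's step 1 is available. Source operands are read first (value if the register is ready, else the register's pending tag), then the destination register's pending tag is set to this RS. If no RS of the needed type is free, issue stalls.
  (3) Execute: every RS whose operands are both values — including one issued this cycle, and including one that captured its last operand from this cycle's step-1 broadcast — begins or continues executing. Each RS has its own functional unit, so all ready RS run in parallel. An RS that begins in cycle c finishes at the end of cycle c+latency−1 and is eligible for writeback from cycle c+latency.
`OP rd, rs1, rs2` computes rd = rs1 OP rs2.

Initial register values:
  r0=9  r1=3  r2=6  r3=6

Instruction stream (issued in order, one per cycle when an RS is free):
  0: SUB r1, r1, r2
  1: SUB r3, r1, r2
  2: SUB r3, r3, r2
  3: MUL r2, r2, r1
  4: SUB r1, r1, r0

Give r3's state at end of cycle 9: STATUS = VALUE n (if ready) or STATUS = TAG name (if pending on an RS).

cycle 1: issue SUB r1<-Add1 // r0:9,r1:Add1,r2:6,r3:6
cycle 2: issue SUB r3<-Add2 // r0:9,r1:Add1,r2:6,r3:Add2
cycle 3: stall // r0:9,r1:Add1,r2:6,r3:Add2
cycle 4: CDB Add1=-3; issue SUB r3<-Add1 // r0:9,r1:-3,r2:6,r3:Add1
cycle 5: issue MUL r2<-Mul1 // r0:9,r1:-3,r2:Mul1,r3:Add1
cycle 6: stall // r0:9,r1:-3,r2:Mul1,r3:Add1
cycle 7: CDB Add2=-9; issue SUB r1<-Add2 // r0:9,r1:Add2,r2:Mul1,r3:Add1
cycle 8: - // r0:9,r1:Add2,r2:Mul1,r3:Add1
cycle 9: - // r0:9,r1:Add2,r2:Mul1,r3:Add1

STATUS = TAG Add1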